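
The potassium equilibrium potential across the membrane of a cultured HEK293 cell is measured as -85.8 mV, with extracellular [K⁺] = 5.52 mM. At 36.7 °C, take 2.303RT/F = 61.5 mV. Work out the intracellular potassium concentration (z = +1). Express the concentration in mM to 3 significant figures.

Nernst: E = (61.5/1) · log₁₀([out]/[in]), so log₁₀([out]/[in]) = -85.8 × 1 / 61.5 = -1.3951.
[out]/[in] = 10^(-1.3951) = 0.04026.
[in] = 5.52 / 0.04026 = 137.1 mM.

137 mM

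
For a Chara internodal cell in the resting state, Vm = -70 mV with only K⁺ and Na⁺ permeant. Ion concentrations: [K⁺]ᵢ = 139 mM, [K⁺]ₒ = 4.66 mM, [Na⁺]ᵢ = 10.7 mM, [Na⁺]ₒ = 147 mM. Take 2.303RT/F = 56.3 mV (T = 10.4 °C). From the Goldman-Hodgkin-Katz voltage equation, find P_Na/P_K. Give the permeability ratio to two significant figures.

Let α = P_Na/P_K. GHK: Vm = 56.3·log₁₀[(Kₒ + α·Naₒ)/(Kᵢ + α·Naᵢ)].
10^(Vm/56.3) = 10^(-70.0/56.3) = 0.057103
So 0.057103·(Kᵢ + α·Naᵢ) = Kₒ + α·Naₒ → α = (0.057103·139.0 − 4.66) / (147.0 − 0.057103·10.7)
α = (7.937 − 4.66) / (147.0 − 0.611) = 3.277/146.4 = 0.02239

0.022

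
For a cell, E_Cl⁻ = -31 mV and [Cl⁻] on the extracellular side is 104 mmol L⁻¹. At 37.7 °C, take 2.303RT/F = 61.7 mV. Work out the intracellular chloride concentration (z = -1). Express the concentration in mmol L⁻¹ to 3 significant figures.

32.7 mmol L⁻¹

Nernst: E = (61.7/-1) · log₁₀([out]/[in]), so log₁₀([out]/[in]) = -31.0 × -1 / 61.7 = 0.5024.
[out]/[in] = 10^(0.5024) = 3.18.
[in] = 104 / 3.18 = 32.7 mmol L⁻¹.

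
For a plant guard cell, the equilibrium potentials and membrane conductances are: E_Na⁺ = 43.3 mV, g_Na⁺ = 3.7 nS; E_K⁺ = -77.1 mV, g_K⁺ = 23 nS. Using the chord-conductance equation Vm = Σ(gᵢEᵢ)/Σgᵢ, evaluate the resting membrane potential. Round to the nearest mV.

Σ gᵢEᵢ = 3.7·(43.3) + 23·(-77.1) = -1613.09
Σ gᵢ = 3.7 + 23 = 26.7
Vm = -1613.09 / 26.7 = -60.42 mV

-60 mV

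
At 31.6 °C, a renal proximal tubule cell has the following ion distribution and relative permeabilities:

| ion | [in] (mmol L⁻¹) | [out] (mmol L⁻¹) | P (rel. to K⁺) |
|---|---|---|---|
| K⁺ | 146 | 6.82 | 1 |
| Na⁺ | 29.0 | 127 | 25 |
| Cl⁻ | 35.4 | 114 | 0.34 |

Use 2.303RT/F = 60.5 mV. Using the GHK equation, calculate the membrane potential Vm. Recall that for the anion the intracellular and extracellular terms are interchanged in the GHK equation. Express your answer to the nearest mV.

Vm = 60.5 · log₁₀[(Σ P·[cation]ₒ + Σ P·[anion]ᵢ) / (Σ P·[cation]ᵢ + Σ P·[anion]ₒ)]
Numerator = 1×6.82 + 25×127 + 0.34×35.4 = 3194
Denominator = 1×146 + 25×29.0 + 0.34×114 = 909.8
Vm = 60.5 · log₁₀(3.5107) = 60.5 × (0.5454) = 33.00 mV

33 mV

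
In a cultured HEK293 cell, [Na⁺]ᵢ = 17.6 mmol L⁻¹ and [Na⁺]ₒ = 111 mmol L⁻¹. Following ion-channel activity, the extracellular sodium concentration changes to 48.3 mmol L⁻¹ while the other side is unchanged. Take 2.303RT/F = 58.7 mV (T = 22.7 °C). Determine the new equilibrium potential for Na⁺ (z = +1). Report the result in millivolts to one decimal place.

25.7 mV

After the shift: [Na⁺]_out = 48.3, [Na⁺]_in = 17.6 mmol L⁻¹.
E_new = (58.7/1)·log₁₀(48.3/17.6) = 58.70 · (0.4384) = 25.74 mV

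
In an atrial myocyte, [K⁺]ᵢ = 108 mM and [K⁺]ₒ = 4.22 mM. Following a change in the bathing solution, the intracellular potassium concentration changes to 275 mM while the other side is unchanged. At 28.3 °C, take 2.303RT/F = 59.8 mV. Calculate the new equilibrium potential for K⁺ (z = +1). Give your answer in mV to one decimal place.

-108.5 mV

After the shift: [K⁺]_out = 4.22, [K⁺]_in = 275 mM.
E_new = (59.8/1)·log₁₀(4.22/275) = 59.80 · (-1.8140) = -108.48 mV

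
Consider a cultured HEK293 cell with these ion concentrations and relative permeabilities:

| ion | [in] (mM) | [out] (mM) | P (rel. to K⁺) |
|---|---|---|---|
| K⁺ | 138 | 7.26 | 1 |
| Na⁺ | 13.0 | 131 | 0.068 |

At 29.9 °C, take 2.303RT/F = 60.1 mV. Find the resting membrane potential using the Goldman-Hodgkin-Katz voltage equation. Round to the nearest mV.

-56 mV

Vm = 60.1 · log₁₀[(Σ P·[cation]ₒ + Σ P·[anion]ᵢ) / (Σ P·[cation]ᵢ + Σ P·[anion]ₒ)]
Numerator = 1×7.26 + 0.068×131 = 16.17
Denominator = 1×138 + 0.068×13.0 = 138.9
Vm = 60.1 · log₁₀(0.11641) = 60.1 × (-0.9340) = -56.13 mV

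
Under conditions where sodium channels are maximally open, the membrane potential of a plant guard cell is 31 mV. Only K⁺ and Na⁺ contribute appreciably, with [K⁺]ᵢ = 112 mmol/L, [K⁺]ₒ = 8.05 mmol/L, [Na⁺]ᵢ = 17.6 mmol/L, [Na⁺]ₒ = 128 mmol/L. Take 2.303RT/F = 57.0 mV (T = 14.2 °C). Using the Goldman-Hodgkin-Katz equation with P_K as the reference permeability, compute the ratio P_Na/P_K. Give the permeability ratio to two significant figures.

5.8

Let α = P_Na/P_K. GHK: Vm = 57.0·log₁₀[(Kₒ + α·Naₒ)/(Kᵢ + α·Naᵢ)].
10^(Vm/57.0) = 10^(31.0/57.0) = 3.4983
So 3.4983·(Kᵢ + α·Naᵢ) = Kₒ + α·Naₒ → α = (3.4983·112.0 − 8.05) / (128.0 − 3.4983·17.6)
α = (391.8 − 8.05) / (128.0 − 61.57) = 383.8/66.43 = 5.777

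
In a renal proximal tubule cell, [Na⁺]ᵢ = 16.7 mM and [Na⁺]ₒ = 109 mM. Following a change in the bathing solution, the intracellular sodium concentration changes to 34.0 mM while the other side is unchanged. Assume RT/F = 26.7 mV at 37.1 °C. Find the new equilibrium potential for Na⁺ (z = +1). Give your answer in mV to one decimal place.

After the shift: [Na⁺]_out = 109, [Na⁺]_in = 34.0 mM.
E_new = (26.7/1)·ln(109/34.0) = 26.70 · (1.1650) = 31.11 mV

31.1 mV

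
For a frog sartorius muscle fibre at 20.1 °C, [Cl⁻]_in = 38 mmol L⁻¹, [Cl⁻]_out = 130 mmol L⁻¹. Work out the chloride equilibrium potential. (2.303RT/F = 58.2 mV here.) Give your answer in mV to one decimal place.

-31.1 mV

E = (58.2/z) · log₁₀([Cl⁻]_out/[Cl⁻]_in) with z = -1.
For an anion, dividing by z = -1 reverses the sign.
= (58.2/-1) · log₁₀(130/38) = -58.20 · log₁₀(3.421)
= -58.20 · (0.5342) = -31.09 mV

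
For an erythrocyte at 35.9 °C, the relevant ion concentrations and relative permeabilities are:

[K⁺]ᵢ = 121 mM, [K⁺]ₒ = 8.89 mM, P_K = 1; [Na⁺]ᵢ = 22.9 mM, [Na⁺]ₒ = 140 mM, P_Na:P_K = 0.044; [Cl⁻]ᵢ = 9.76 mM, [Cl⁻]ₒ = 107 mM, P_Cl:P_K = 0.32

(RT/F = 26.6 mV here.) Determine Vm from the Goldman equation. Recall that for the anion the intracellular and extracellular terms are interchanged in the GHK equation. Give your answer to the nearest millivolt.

-57 mV

Vm = 26.6 · ln[(Σ P·[cation]ₒ + Σ P·[anion]ᵢ) / (Σ P·[cation]ᵢ + Σ P·[anion]ₒ)]
Numerator = 1×8.89 + 0.044×140 + 0.32×9.76 = 18.17
Denominator = 1×121 + 0.044×22.9 + 0.32×107 = 156.2
Vm = 26.6 · ln(0.11631) = 26.6 × (-2.1515) = -57.23 mV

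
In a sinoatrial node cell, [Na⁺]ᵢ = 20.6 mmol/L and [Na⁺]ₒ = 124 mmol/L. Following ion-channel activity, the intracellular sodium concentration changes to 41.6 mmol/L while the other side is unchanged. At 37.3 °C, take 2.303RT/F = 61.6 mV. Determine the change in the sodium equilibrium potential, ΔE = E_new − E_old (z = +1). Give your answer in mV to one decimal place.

-18.8 mV

E_old = (61.6/1)·log₁₀(124/20.6) = 48.02 mV
E_new = (61.6/1)·log₁₀(124/41.6) = 29.22 mV
ΔE = 29.22 − (48.02) = -18.80 mV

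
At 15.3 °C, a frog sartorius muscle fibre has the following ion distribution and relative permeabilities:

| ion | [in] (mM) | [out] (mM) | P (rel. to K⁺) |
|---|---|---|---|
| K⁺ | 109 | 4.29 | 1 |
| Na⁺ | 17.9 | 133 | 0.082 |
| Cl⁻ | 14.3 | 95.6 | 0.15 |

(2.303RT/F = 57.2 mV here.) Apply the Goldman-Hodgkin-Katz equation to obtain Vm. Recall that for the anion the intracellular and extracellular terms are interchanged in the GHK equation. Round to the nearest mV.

Vm = 57.2 · log₁₀[(Σ P·[cation]ₒ + Σ P·[anion]ᵢ) / (Σ P·[cation]ᵢ + Σ P·[anion]ₒ)]
Numerator = 1×4.29 + 0.082×133 + 0.15×14.3 = 17.34
Denominator = 1×109 + 0.082×17.9 + 0.15×95.6 = 124.8
Vm = 57.2 · log₁₀(0.13894) = 57.2 × (-0.8572) = -49.03 mV

-49 mV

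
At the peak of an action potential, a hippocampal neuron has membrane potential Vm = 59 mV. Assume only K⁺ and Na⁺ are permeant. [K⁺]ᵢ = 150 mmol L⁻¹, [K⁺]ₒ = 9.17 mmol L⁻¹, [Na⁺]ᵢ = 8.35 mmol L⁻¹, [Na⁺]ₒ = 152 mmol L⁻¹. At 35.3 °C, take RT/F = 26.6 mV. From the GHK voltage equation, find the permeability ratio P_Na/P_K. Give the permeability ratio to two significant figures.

Let α = P_Na/P_K. GHK: Vm = 26.6·ln[(Kₒ + α·Naₒ)/(Kᵢ + α·Naᵢ)].
e^(Vm/26.6) = e^(59.0/26.6) = 9.1893
So 9.1893·(Kᵢ + α·Naᵢ) = Kₒ + α·Naₒ → α = (9.1893·150.0 − 9.17) / (152.0 − 9.1893·8.35)
α = (1378 − 9.17) / (152.0 − 76.73) = 1369/75.27 = 18.19

18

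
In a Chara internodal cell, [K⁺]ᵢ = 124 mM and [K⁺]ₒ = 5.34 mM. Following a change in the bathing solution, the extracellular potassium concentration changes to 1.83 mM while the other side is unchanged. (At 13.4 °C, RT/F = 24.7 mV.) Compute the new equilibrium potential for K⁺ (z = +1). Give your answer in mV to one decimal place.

After the shift: [K⁺]_out = 1.83, [K⁺]_in = 124 mM.
E_new = (24.7/1)·ln(1.83/124) = 24.70 · (-4.2160) = -104.13 mV

-104.1 mV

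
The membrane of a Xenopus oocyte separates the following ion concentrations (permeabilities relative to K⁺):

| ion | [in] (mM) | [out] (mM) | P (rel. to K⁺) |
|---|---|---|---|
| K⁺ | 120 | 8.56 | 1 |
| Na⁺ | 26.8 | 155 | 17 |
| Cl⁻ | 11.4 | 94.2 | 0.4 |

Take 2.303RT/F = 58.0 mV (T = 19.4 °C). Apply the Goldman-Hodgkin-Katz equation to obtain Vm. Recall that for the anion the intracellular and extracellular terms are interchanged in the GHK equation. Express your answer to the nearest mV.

Vm = 58.0 · log₁₀[(Σ P·[cation]ₒ + Σ P·[anion]ᵢ) / (Σ P·[cation]ᵢ + Σ P·[anion]ₒ)]
Numerator = 1×8.56 + 17×155 + 0.4×11.4 = 2648
Denominator = 1×120 + 17×26.8 + 0.4×94.2 = 613.3
Vm = 58.0 · log₁₀(4.318) = 58.0 × (0.6353) = 36.85 mV

37 mV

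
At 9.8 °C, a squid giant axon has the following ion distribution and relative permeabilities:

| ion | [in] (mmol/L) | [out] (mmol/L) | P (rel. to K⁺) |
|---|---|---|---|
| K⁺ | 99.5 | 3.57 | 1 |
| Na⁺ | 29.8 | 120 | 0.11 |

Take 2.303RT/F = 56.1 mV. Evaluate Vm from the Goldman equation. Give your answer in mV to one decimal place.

-44.2 mV

Vm = 56.1 · log₁₀[(Σ P·[cation]ₒ + Σ P·[anion]ᵢ) / (Σ P·[cation]ᵢ + Σ P·[anion]ₒ)]
Numerator = 1×3.57 + 0.11×120 = 16.77
Denominator = 1×99.5 + 0.11×29.8 = 102.8
Vm = 56.1 · log₁₀(0.16317) = 56.1 × (-0.7874) = -44.17 mV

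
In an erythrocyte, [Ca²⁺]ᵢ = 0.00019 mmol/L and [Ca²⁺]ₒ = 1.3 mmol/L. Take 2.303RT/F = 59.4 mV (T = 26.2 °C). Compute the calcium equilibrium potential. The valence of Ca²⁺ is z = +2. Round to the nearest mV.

114 mV

E = (59.4/z) · log₁₀([Ca²⁺]_out/[Ca²⁺]_in) with z = +2.
= (59.4/2) · log₁₀(1.3/0.00019) = 29.70 · log₁₀(6842)
= 29.70 · (3.8352) = 113.91 mV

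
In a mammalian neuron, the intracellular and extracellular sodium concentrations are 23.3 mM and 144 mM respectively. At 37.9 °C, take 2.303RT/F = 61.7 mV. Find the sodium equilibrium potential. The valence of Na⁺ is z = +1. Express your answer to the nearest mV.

E = (61.7/z) · log₁₀([Na⁺]_out/[Na⁺]_in) with z = +1.
= (61.7/1) · log₁₀(144/23.3) = 61.70 · log₁₀(6.18)
= 61.70 · (0.7910) = 48.81 mV

49 mV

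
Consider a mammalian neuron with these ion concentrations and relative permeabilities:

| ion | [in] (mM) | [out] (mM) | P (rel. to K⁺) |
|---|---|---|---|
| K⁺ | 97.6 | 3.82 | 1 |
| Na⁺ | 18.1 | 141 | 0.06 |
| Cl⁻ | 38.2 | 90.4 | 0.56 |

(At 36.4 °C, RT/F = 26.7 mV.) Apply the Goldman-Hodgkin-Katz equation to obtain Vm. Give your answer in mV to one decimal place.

-39.8 mV

Vm = 26.7 · ln[(Σ P·[cation]ₒ + Σ P·[anion]ᵢ) / (Σ P·[cation]ᵢ + Σ P·[anion]ₒ)]
Numerator = 1×3.82 + 0.06×141 + 0.56×38.2 = 33.67
Denominator = 1×97.6 + 0.06×18.1 + 0.56×90.4 = 149.3
Vm = 26.7 · ln(0.22552) = 26.7 × (-1.4894) = -39.77 mV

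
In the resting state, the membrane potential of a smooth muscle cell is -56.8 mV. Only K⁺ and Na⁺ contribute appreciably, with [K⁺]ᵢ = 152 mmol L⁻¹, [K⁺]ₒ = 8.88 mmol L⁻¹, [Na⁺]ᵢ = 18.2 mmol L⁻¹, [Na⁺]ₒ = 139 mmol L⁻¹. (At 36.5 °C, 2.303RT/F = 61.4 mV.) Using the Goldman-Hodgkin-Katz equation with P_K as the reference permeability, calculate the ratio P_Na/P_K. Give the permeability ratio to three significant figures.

0.0671

Let α = P_Na/P_K. GHK: Vm = 61.4·log₁₀[(Kₒ + α·Naₒ)/(Kᵢ + α·Naᵢ)].
10^(Vm/61.4) = 10^(-56.8/61.4) = 0.11883
So 0.11883·(Kᵢ + α·Naᵢ) = Kₒ + α·Naₒ → α = (0.11883·152.0 − 8.88) / (139.0 − 0.11883·18.2)
α = (18.06 − 8.88) / (139.0 − 2.163) = 9.182/136.8 = 0.0671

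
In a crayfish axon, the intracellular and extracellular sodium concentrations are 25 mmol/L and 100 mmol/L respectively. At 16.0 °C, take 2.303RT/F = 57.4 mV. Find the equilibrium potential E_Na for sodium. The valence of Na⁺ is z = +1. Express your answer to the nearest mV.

E = (57.4/z) · log₁₀([Na⁺]_out/[Na⁺]_in) with z = +1.
= (57.4/1) · log₁₀(100/25) = 57.40 · log₁₀(4)
= 57.40 · (0.6021) = 34.56 mV

35 mV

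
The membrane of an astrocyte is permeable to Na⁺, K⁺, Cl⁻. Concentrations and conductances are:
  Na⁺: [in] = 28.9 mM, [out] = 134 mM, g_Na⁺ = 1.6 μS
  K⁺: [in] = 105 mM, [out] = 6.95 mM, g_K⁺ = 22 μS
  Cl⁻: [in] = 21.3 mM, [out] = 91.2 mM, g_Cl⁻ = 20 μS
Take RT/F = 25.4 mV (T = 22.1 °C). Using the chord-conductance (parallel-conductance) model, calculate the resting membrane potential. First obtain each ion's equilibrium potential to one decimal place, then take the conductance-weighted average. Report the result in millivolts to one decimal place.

-50.3 mV

E_Na⁺ = (25.4/1)·ln(134/28.9) = 39.0 mV
E_K⁺ = (25.4/1)·ln(6.95/105) = -69.0 mV
E_Cl⁻ = (25.4/-1)·ln(91.2/21.3) = -36.9 mV
Vm = (Σ gᵢEᵢ)/(Σ gᵢ) = (1.6·39.0 + 22·-69.0 + 20·-36.9) / (1.6 + 22 + 20)
= -2193.60 / 43.6 = -50.31 mV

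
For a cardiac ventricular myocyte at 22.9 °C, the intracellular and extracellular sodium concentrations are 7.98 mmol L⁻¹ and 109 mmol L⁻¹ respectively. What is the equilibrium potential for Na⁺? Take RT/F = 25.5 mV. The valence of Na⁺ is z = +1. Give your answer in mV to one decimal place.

E = (25.5/z) · ln([Na⁺]_out/[Na⁺]_in) with z = +1.
= (25.5/1) · ln(109/7.98) = 25.50 · ln(13.66)
= 25.50 · (2.6144) = 66.67 mV

66.7 mV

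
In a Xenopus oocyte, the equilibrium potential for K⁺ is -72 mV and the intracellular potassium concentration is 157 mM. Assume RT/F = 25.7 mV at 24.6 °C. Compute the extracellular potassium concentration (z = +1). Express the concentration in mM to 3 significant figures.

9.53 mM

Nernst: E = (25.7/1) · ln([out]/[in]), so ln([out]/[in]) = -72.0 × 1 / 25.7 = -2.8016.
[out]/[in] = e^(-2.8016) = 0.06072.
[out] = 0.06072 × 157 = 9.532 mM.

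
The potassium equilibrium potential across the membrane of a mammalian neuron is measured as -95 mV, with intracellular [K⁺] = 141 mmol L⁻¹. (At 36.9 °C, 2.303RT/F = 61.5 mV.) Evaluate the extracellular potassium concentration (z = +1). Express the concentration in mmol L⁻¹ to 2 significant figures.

4.0 mmol L⁻¹

Nernst: E = (61.5/1) · log₁₀([out]/[in]), so log₁₀([out]/[in]) = -95.0 × 1 / 61.5 = -1.5447.
[out]/[in] = 10^(-1.5447) = 0.02853.
[out] = 0.02853 × 141 = 4.023 mmol L⁻¹.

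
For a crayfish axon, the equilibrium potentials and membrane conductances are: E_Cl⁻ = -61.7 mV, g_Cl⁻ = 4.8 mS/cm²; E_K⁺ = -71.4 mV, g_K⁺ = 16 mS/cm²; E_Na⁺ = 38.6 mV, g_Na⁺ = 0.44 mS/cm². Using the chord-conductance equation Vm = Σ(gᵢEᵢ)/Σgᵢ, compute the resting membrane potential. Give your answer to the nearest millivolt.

Σ gᵢEᵢ = 4.8·(-61.7) + 16·(-71.4) + 0.44·(38.6) = -1421.58
Σ gᵢ = 4.8 + 16 + 0.44 = 21.24
Vm = -1421.58 / 21.24 = -66.93 mV

-67 mV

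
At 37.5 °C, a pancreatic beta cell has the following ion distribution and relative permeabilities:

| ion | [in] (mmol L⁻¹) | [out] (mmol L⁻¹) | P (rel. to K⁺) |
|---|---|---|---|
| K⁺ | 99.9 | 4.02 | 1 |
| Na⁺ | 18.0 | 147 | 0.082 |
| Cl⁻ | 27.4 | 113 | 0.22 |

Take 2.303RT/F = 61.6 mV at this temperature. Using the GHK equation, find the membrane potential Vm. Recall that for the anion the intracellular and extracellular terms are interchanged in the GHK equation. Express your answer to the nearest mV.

-47 mV

Vm = 61.6 · log₁₀[(Σ P·[cation]ₒ + Σ P·[anion]ᵢ) / (Σ P·[cation]ᵢ + Σ P·[anion]ₒ)]
Numerator = 1×4.02 + 0.082×147 + 0.22×27.4 = 22.1
Denominator = 1×99.9 + 0.082×18.0 + 0.22×113 = 126.2
Vm = 61.6 · log₁₀(0.17508) = 61.6 × (-0.7568) = -46.62 mV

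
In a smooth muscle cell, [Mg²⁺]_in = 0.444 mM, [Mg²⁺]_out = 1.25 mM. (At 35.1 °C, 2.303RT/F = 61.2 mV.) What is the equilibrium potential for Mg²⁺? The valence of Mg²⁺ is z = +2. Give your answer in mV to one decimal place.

E = (61.2/z) · log₁₀([Mg²⁺]_out/[Mg²⁺]_in) with z = +2.
= (61.2/2) · log₁₀(1.25/0.444) = 30.60 · log₁₀(2.815)
= 30.60 · (0.4495) = 13.76 mV

13.8 mV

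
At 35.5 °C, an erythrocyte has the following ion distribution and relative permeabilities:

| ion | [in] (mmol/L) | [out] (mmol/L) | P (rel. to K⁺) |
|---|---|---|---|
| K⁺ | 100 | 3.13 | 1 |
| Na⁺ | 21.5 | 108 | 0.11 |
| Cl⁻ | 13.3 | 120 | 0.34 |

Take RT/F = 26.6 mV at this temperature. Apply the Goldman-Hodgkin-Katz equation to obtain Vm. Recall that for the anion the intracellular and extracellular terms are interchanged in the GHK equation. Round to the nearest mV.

Vm = 26.6 · ln[(Σ P·[cation]ₒ + Σ P·[anion]ᵢ) / (Σ P·[cation]ᵢ + Σ P·[anion]ₒ)]
Numerator = 1×3.13 + 0.11×108 + 0.34×13.3 = 19.53
Denominator = 1×100 + 0.11×21.5 + 0.34×120 = 143.2
Vm = 26.6 · ln(0.13643) = 26.6 × (-1.9919) = -52.99 mV

-53 mV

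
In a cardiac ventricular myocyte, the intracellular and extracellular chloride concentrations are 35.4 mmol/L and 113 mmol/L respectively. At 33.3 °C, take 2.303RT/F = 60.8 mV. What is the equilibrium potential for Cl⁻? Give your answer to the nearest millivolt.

E = (60.8/z) · log₁₀([Cl⁻]_out/[Cl⁻]_in) with z = -1.
For an anion, dividing by z = -1 reverses the sign.
= (60.8/-1) · log₁₀(113/35.4) = -60.80 · log₁₀(3.192)
= -60.80 · (0.5041) = -30.65 mV

-31 mV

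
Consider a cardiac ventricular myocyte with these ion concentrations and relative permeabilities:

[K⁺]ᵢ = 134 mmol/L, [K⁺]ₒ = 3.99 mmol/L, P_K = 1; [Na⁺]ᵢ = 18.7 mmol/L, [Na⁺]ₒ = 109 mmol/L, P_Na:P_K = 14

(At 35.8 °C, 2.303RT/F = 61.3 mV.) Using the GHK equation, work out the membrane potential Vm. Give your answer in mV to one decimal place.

36.0 mV

Vm = 61.3 · log₁₀[(Σ P·[cation]ₒ + Σ P·[anion]ᵢ) / (Σ P·[cation]ᵢ + Σ P·[anion]ₒ)]
Numerator = 1×3.99 + 14×109 = 1530
Denominator = 1×134 + 14×18.7 = 395.8
Vm = 61.3 · log₁₀(3.8656) = 61.3 × (0.5872) = 36.00 mV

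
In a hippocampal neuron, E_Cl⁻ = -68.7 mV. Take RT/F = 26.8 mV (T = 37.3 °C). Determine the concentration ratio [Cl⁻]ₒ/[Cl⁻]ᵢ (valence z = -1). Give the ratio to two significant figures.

13

ln([out]/[in]) = E·z/(26.8) = -68.7 × -1 / 26.8 = 2.5634
[out]/[in] = e^(2.5634) = 12.98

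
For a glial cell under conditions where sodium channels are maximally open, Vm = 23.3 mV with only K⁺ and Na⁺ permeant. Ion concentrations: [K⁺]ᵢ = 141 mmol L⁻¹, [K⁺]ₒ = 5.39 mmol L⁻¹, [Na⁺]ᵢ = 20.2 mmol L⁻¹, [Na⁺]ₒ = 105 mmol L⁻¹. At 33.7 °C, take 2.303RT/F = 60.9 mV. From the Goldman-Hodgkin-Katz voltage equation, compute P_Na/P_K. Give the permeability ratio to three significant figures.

5.95

Let α = P_Na/P_K. GHK: Vm = 60.9·log₁₀[(Kₒ + α·Naₒ)/(Kᵢ + α·Naᵢ)].
10^(Vm/60.9) = 10^(23.3/60.9) = 2.4132
So 2.4132·(Kᵢ + α·Naᵢ) = Kₒ + α·Naₒ → α = (2.4132·141.0 − 5.39) / (105.0 − 2.4132·20.2)
α = (340.3 − 5.39) / (105.0 − 48.75) = 334.9/56.25 = 5.953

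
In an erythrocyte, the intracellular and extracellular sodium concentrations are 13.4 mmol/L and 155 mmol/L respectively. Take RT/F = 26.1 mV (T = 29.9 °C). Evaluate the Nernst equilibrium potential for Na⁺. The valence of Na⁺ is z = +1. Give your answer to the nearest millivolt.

64 mV

E = (26.1/z) · ln([Na⁺]_out/[Na⁺]_in) with z = +1.
= (26.1/1) · ln(155/13.4) = 26.10 · ln(11.57)
= 26.10 · (2.4482) = 63.90 mV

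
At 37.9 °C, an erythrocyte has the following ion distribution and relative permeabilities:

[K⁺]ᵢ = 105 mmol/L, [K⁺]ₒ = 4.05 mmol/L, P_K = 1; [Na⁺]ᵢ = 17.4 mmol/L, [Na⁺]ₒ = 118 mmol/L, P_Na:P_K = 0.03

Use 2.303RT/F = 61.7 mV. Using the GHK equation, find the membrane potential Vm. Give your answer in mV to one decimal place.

Vm = 61.7 · log₁₀[(Σ P·[cation]ₒ + Σ P·[anion]ᵢ) / (Σ P·[cation]ᵢ + Σ P·[anion]ₒ)]
Numerator = 1×4.05 + 0.03×118 = 7.59
Denominator = 1×105 + 0.03×17.4 = 105.5
Vm = 61.7 · log₁₀(0.071928) = 61.7 × (-1.1431) = -70.53 mV

-70.5 mV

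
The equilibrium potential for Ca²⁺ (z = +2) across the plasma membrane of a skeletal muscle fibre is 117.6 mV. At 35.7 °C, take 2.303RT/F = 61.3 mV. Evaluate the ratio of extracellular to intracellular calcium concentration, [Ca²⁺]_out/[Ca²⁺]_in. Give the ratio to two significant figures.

6900

log₁₀([out]/[in]) = E·z/(61.3) = 117.6 × 2 / 61.3 = 3.8369
[out]/[in] = 10^(3.8369) = 6869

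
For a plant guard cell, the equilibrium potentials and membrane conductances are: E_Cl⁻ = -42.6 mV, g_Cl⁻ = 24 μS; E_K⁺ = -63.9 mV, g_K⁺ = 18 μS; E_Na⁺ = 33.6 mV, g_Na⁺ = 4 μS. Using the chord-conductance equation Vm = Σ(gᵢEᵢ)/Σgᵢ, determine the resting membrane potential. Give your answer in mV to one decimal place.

Σ gᵢEᵢ = 24·(-42.6) + 18·(-63.9) + 4·(33.6) = -2038.20
Σ gᵢ = 24 + 18 + 4 = 46
Vm = -2038.20 / 46 = -44.31 mV

-44.3 mV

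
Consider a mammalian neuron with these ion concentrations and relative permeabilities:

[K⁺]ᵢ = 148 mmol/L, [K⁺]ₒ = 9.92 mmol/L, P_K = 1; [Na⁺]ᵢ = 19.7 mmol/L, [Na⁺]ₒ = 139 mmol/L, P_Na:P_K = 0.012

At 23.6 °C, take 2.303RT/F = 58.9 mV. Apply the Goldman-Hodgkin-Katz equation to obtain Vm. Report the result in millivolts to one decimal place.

-65.2 mV

Vm = 58.9 · log₁₀[(Σ P·[cation]ₒ + Σ P·[anion]ᵢ) / (Σ P·[cation]ᵢ + Σ P·[anion]ₒ)]
Numerator = 1×9.92 + 0.012×139 = 11.59
Denominator = 1×148 + 0.012×19.7 = 148.2
Vm = 58.9 · log₁₀(0.078172) = 58.9 × (-1.1069) = -65.20 mV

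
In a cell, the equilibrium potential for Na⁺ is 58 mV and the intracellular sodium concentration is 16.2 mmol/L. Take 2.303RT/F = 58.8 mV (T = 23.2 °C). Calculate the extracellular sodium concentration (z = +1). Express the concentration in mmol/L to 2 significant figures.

Nernst: E = (58.8/1) · log₁₀([out]/[in]), so log₁₀([out]/[in]) = 58.0 × 1 / 58.8 = 0.9864.
[out]/[in] = 10^(0.9864) = 9.692.
[out] = 9.692 × 16.2 = 157 mmol/L.

160 mmol/L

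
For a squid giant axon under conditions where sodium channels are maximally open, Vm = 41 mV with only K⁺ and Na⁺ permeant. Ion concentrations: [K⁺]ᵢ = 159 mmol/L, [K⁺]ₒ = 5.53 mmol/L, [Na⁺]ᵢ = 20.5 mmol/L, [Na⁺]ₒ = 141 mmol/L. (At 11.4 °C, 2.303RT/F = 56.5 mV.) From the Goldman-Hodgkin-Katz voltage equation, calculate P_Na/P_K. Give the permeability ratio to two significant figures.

Let α = P_Na/P_K. GHK: Vm = 56.5·log₁₀[(Kₒ + α·Naₒ)/(Kᵢ + α·Naᵢ)].
10^(Vm/56.5) = 10^(41.0/56.5) = 5.317
So 5.317·(Kᵢ + α·Naᵢ) = Kₒ + α·Naₒ → α = (5.317·159.0 − 5.53) / (141.0 − 5.317·20.5)
α = (845.4 − 5.53) / (141.0 − 109) = 839.9/32 = 26.24

26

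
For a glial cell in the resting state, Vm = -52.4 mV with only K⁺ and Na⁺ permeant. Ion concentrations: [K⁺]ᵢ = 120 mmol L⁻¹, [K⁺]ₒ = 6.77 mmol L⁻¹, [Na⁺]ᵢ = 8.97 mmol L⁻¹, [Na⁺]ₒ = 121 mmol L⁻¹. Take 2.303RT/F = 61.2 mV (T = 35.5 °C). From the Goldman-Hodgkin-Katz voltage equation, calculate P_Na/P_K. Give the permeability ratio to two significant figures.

Let α = P_Na/P_K. GHK: Vm = 61.2·log₁₀[(Kₒ + α·Naₒ)/(Kᵢ + α·Naᵢ)].
10^(Vm/61.2) = 10^(-52.4/61.2) = 0.13925
So 0.13925·(Kᵢ + α·Naᵢ) = Kₒ + α·Naₒ → α = (0.13925·120.0 − 6.77) / (121.0 − 0.13925·8.97)
α = (16.71 − 6.77) / (121.0 − 1.249) = 9.94/119.8 = 0.083

0.083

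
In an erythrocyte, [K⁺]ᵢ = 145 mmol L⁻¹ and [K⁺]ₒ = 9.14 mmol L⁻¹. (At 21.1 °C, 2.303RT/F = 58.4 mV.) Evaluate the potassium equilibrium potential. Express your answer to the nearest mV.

-70 mV

E = (58.4/z) · log₁₀([K⁺]_out/[K⁺]_in) with z = +1.
= (58.4/1) · log₁₀(9.14/145) = 58.40 · log₁₀(0.06303)
= 58.40 · (-1.2004) = -70.10 mV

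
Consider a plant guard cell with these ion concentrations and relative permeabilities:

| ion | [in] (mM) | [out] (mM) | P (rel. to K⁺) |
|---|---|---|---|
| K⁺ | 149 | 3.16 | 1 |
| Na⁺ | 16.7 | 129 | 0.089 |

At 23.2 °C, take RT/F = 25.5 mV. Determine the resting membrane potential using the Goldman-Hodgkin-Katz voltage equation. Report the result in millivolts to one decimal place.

Vm = 25.5 · ln[(Σ P·[cation]ₒ + Σ P·[anion]ᵢ) / (Σ P·[cation]ᵢ + Σ P·[anion]ₒ)]
Numerator = 1×3.16 + 0.089×129 = 14.64
Denominator = 1×149 + 0.089×16.7 = 150.5
Vm = 25.5 · ln(0.097291) = 25.5 × (-2.3300) = -59.42 mV

-59.4 mV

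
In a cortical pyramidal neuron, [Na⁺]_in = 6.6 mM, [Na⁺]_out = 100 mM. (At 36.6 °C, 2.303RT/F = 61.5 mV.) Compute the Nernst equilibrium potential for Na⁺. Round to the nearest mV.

E = (61.5/z) · log₁₀([Na⁺]_out/[Na⁺]_in) with z = +1.
= (61.5/1) · log₁₀(100/6.6) = 61.50 · log₁₀(15.15)
= 61.50 · (1.1805) = 72.60 mV

73 mV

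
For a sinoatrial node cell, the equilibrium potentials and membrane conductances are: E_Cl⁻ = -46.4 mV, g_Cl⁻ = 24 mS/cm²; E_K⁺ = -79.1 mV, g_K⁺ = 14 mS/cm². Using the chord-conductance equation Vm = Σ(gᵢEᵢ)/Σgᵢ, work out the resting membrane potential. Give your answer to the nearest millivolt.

-58 mV

Σ gᵢEᵢ = 24·(-46.4) + 14·(-79.1) = -2221.00
Σ gᵢ = 24 + 14 = 38
Vm = -2221.00 / 38 = -58.45 mV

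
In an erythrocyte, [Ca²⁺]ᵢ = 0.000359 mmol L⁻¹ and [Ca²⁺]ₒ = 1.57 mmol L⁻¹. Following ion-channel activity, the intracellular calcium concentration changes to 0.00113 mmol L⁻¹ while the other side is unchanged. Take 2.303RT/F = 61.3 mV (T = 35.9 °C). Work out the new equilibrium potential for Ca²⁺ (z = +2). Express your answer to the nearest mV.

After the shift: [Ca²⁺]_out = 1.57, [Ca²⁺]_in = 0.00113 mmol L⁻¹.
E_new = (61.3/2)·log₁₀(1.57/0.00113) = 30.65 · (3.1428) = 96.33 mV

96 mV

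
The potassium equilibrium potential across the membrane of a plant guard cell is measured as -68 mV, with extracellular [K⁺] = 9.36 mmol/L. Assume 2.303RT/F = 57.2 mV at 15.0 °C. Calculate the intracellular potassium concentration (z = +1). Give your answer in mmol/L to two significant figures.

140 mmol/L

Nernst: E = (57.2/1) · log₁₀([out]/[in]), so log₁₀([out]/[in]) = -68.0 × 1 / 57.2 = -1.1888.
[out]/[in] = 10^(-1.1888) = 0.06474.
[in] = 9.36 / 0.06474 = 144.6 mmol/L.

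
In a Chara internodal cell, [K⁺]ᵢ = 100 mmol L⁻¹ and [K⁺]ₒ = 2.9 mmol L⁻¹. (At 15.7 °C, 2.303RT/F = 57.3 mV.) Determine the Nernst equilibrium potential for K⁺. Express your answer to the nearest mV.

-88 mV

E = (57.3/z) · log₁₀([K⁺]_out/[K⁺]_in) with z = +1.
= (57.3/1) · log₁₀(2.9/100) = 57.30 · log₁₀(0.029)
= 57.30 · (-1.5376) = -88.10 mV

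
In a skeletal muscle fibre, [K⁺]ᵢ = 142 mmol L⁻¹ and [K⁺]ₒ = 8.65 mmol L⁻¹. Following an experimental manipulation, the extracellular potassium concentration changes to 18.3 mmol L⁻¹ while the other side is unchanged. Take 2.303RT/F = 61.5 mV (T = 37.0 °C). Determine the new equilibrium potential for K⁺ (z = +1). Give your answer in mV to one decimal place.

After the shift: [K⁺]_out = 18.3, [K⁺]_in = 142 mmol L⁻¹.
E_new = (61.5/1)·log₁₀(18.3/142) = 61.50 · (-0.8898) = -54.72 mV

-54.7 mV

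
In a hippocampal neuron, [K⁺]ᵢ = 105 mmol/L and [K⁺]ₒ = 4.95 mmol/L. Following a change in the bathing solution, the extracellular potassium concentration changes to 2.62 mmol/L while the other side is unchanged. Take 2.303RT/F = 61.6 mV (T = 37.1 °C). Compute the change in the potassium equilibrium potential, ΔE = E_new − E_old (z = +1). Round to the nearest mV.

E_old = (61.6/1)·log₁₀(4.95/105) = -81.72 mV
E_new = (61.6/1)·log₁₀(2.62/105) = -98.74 mV
ΔE = -98.74 − (-81.72) = -17.02 mV

-17 mV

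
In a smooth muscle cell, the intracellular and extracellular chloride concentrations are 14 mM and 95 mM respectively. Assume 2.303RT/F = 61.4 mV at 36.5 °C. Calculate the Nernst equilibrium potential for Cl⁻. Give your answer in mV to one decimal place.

-51.1 mV

E = (61.4/z) · log₁₀([Cl⁻]_out/[Cl⁻]_in) with z = -1.
For an anion, dividing by z = -1 reverses the sign.
= (61.4/-1) · log₁₀(95/14) = -61.40 · log₁₀(6.786)
= -61.40 · (0.8316) = -51.06 mV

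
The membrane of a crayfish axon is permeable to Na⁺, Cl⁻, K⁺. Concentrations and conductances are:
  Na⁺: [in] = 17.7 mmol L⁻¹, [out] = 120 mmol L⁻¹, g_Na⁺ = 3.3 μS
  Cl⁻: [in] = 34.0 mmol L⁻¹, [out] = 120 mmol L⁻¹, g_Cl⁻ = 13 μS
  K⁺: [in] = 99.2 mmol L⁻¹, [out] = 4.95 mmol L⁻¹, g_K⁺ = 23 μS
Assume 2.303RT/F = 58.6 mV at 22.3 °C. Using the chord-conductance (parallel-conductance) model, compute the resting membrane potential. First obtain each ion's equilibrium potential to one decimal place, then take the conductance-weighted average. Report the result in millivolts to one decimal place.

E_Na⁺ = (58.6/1)·log₁₀(120/17.7) = 48.7 mV
E_Cl⁻ = (58.6/-1)·log₁₀(120/34.0) = -32.1 mV
E_K⁺ = (58.6/1)·log₁₀(4.95/99.2) = -76.3 mV
Vm = (Σ gᵢEᵢ)/(Σ gᵢ) = (3.3·48.7 + 13·-32.1 + 23·-76.3) / (3.3 + 13 + 23)
= -2011.49 / 39.3 = -51.18 mV

-51.2 mV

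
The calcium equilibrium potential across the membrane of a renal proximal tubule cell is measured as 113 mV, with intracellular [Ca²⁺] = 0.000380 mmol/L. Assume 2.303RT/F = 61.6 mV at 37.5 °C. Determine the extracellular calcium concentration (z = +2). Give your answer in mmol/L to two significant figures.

Nernst: E = (61.6/2) · log₁₀([out]/[in]), so log₁₀([out]/[in]) = 113.0 × 2 / 61.6 = 3.6688.
[out]/[in] = 10^(3.6688) = 4665.
[out] = 4665 × 0.000380 = 1.773 mmol/L.

1.8 mmol/L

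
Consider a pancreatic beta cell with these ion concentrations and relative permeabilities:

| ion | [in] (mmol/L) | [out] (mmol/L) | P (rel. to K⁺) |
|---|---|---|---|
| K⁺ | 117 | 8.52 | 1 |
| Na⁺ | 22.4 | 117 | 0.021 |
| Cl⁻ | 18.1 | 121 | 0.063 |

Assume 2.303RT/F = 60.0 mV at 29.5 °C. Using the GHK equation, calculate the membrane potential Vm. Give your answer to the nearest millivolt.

Vm = 60.0 · log₁₀[(Σ P·[cation]ₒ + Σ P·[anion]ᵢ) / (Σ P·[cation]ᵢ + Σ P·[anion]ₒ)]
Numerator = 1×8.52 + 0.021×117 + 0.063×18.1 = 12.12
Denominator = 1×117 + 0.021×22.4 + 0.063×121 = 125.1
Vm = 60.0 · log₁₀(0.096866) = 60.0 × (-1.0138) = -60.83 mV

-61 mV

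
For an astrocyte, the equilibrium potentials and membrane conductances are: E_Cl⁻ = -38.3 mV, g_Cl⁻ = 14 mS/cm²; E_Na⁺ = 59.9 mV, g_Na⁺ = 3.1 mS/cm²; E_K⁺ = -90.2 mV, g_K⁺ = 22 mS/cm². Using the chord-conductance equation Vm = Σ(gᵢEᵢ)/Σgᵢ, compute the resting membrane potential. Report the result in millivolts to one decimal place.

Σ gᵢEᵢ = 14·(-38.3) + 3.1·(59.9) + 22·(-90.2) = -2334.91
Σ gᵢ = 14 + 3.1 + 22 = 39.1
Vm = -2334.91 / 39.1 = -59.72 mV

-59.7 mV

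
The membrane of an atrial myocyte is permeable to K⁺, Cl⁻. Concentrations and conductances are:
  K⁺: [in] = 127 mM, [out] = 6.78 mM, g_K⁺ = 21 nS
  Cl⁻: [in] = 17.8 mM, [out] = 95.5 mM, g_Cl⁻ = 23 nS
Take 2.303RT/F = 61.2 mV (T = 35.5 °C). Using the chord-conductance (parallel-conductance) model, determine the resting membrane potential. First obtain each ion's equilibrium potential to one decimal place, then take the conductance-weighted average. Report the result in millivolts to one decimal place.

-60.5 mV

E_K⁺ = (61.2/1)·log₁₀(6.78/127) = -77.9 mV
E_Cl⁻ = (61.2/-1)·log₁₀(95.5/17.8) = -44.7 mV
Vm = (Σ gᵢEᵢ)/(Σ gᵢ) = (21·-77.9 + 23·-44.7) / (21 + 23)
= -2664.00 / 44 = -60.55 mV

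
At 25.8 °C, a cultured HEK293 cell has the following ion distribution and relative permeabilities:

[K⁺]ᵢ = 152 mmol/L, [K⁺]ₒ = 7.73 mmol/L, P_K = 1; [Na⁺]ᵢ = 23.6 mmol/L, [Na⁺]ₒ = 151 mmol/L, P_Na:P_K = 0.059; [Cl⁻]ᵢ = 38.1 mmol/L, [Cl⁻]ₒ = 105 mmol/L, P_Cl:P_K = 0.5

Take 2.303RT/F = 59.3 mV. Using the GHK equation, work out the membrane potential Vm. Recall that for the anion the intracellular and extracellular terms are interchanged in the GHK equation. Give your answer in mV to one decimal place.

-45.1 mV

Vm = 59.3 · log₁₀[(Σ P·[cation]ₒ + Σ P·[anion]ᵢ) / (Σ P·[cation]ᵢ + Σ P·[anion]ₒ)]
Numerator = 1×7.73 + 0.059×151 + 0.5×38.1 = 35.69
Denominator = 1×152 + 0.059×23.6 + 0.5×105 = 205.9
Vm = 59.3 · log₁₀(0.17334) = 59.3 × (-0.7611) = -45.13 mV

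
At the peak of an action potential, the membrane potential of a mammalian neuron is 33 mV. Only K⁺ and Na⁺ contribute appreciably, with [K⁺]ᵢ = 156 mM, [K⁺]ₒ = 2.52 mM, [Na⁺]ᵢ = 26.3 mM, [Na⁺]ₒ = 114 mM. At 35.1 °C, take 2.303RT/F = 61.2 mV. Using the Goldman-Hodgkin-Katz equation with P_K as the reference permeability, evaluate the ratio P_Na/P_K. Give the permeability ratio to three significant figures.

Let α = P_Na/P_K. GHK: Vm = 61.2·log₁₀[(Kₒ + α·Naₒ)/(Kᵢ + α·Naᵢ)].
10^(Vm/61.2) = 10^(33.0/61.2) = 3.4611
So 3.4611·(Kᵢ + α·Naᵢ) = Kₒ + α·Naₒ → α = (3.4611·156.0 − 2.52) / (114.0 − 3.4611·26.3)
α = (539.9 − 2.52) / (114.0 − 91.03) = 537.4/22.97 = 23.39

23.4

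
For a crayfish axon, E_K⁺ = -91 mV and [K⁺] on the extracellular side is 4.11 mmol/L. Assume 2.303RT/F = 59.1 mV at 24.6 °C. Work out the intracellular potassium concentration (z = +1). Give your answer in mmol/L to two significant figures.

Nernst: E = (59.1/1) · log₁₀([out]/[in]), so log₁₀([out]/[in]) = -91.0 × 1 / 59.1 = -1.5398.
[out]/[in] = 10^(-1.5398) = 0.02886.
[in] = 4.11 / 0.02886 = 142.4 mmol/L.

140 mmol/L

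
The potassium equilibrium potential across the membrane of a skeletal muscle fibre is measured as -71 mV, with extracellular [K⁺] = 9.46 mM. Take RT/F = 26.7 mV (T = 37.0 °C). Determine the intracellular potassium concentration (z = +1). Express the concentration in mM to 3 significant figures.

135 mM

Nernst: E = (26.7/1) · ln([out]/[in]), so ln([out]/[in]) = -71.0 × 1 / 26.7 = -2.6592.
[out]/[in] = e^(-2.6592) = 0.07001.
[in] = 9.46 / 0.07001 = 135.1 mM.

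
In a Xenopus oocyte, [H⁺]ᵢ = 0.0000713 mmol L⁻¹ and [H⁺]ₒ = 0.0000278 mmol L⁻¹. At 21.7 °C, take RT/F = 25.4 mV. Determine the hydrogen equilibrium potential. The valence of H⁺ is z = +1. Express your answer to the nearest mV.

E = (25.4/z) · ln([H⁺]_out/[H⁺]_in) with z = +1.
= (25.4/1) · ln(0.0000278/0.0000713) = 25.40 · ln(0.3899)
= 25.40 · (-0.9419) = -23.92 mV

-24 mV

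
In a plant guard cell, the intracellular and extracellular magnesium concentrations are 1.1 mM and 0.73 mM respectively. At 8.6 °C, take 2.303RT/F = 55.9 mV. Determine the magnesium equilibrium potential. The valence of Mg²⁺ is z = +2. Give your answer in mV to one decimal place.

E = (55.9/z) · log₁₀([Mg²⁺]_out/[Mg²⁺]_in) with z = +2.
= (55.9/2) · log₁₀(0.73/1.1) = 27.95 · log₁₀(0.6636)
= 27.95 · (-0.1781) = -4.98 mV

-5.0 mV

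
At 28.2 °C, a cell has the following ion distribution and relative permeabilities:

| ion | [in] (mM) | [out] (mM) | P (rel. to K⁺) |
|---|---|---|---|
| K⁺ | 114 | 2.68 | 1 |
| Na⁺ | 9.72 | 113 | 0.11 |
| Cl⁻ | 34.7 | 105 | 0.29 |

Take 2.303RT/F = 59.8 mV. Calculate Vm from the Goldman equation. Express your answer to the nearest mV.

-46 mV

Vm = 59.8 · log₁₀[(Σ P·[cation]ₒ + Σ P·[anion]ᵢ) / (Σ P·[cation]ᵢ + Σ P·[anion]ₒ)]
Numerator = 1×2.68 + 0.11×113 + 0.29×34.7 = 25.17
Denominator = 1×114 + 0.11×9.72 + 0.29×105 = 145.5
Vm = 59.8 · log₁₀(0.17299) = 59.8 × (-0.7620) = -45.57 mV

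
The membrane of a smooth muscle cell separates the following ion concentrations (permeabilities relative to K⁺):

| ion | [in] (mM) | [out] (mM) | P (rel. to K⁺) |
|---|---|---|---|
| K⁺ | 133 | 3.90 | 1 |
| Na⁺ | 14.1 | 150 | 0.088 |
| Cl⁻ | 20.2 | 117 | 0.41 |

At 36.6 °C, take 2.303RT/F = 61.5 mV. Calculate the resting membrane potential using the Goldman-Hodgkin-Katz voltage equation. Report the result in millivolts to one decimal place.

Vm = 61.5 · log₁₀[(Σ P·[cation]ₒ + Σ P·[anion]ᵢ) / (Σ P·[cation]ᵢ + Σ P·[anion]ₒ)]
Numerator = 1×3.90 + 0.088×150 + 0.41×20.2 = 25.38
Denominator = 1×133 + 0.088×14.1 + 0.41×117 = 182.2
Vm = 61.5 · log₁₀(0.1393) = 61.5 × (-0.8560) = -52.65 mV

-52.6 mV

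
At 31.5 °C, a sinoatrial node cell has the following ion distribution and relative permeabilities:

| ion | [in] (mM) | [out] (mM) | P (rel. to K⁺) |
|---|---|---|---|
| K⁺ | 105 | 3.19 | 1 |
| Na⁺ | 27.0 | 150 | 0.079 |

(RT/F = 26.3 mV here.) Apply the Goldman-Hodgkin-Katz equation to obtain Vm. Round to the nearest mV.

Vm = 26.3 · ln[(Σ P·[cation]ₒ + Σ P·[anion]ᵢ) / (Σ P·[cation]ᵢ + Σ P·[anion]ₒ)]
Numerator = 1×3.19 + 0.079×150 = 15.04
Denominator = 1×105 + 0.079×27.0 = 107.1
Vm = 26.3 · ln(0.14039) = 26.3 × (-1.9634) = -51.64 mV

-52 mV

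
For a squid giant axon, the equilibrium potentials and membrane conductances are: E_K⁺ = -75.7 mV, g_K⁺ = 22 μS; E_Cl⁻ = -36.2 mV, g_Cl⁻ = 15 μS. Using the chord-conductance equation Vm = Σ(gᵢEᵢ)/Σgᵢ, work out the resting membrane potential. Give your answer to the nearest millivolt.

-60 mV

Σ gᵢEᵢ = 22·(-75.7) + 15·(-36.2) = -2208.40
Σ gᵢ = 22 + 15 = 37
Vm = -2208.40 / 37 = -59.69 mV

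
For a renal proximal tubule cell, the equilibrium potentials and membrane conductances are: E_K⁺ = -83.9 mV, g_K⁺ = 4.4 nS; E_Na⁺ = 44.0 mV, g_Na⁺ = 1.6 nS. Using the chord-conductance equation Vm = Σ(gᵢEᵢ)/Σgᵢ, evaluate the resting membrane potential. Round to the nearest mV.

Σ gᵢEᵢ = 4.4·(-83.9) + 1.6·(44.0) = -298.76
Σ gᵢ = 4.4 + 1.6 = 6
Vm = -298.76 / 6 = -49.79 mV

-50 mV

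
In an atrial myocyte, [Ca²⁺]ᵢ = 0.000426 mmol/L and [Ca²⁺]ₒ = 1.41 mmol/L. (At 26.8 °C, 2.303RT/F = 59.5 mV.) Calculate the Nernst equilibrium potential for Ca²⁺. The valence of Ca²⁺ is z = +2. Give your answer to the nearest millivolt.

E = (59.5/z) · log₁₀([Ca²⁺]_out/[Ca²⁺]_in) with z = +2.
= (59.5/2) · log₁₀(1.41/0.000426) = 29.75 · log₁₀(3310)
= 29.75 · (3.5198) = 104.71 mV

105 mV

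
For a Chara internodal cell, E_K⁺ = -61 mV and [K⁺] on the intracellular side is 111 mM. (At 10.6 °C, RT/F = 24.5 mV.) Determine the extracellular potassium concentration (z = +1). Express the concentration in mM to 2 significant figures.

9.2 mM

Nernst: E = (24.5/1) · ln([out]/[in]), so ln([out]/[in]) = -61.0 × 1 / 24.5 = -2.4898.
[out]/[in] = e^(-2.4898) = 0.08293.
[out] = 0.08293 × 111 = 9.205 mM.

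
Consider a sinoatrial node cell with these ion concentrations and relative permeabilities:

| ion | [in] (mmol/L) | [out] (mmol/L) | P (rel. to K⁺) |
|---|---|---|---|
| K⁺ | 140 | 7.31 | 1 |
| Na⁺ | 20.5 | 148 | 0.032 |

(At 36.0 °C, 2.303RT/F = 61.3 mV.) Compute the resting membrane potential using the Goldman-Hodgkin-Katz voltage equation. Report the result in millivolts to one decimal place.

Vm = 61.3 · log₁₀[(Σ P·[cation]ₒ + Σ P·[anion]ᵢ) / (Σ P·[cation]ᵢ + Σ P·[anion]ₒ)]
Numerator = 1×7.31 + 0.032×148 = 12.05
Denominator = 1×140 + 0.032×20.5 = 140.7
Vm = 61.3 · log₁₀(0.085642) = 61.3 × (-1.0673) = -65.43 mV

-65.4 mV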